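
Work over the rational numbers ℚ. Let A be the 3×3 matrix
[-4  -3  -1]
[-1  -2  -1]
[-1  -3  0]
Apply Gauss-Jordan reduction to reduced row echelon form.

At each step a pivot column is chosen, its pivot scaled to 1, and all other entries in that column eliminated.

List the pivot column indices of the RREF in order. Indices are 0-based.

step 1: normalize row 0 (÷-4) = (1, 3/4, 1/4)
  row 1: subtract -1×row0 = (0, -5/4, -3/4)
  row 2: subtract -1×row0 = (0, -9/4, 1/4)
step 2: normalize row 1 (÷-5/4) = (0, 1, 3/5)
  row 0: subtract 3/4×row1 = (1, 0, -1/5)
  row 2: subtract -9/4×row1 = (0, 0, 8/5)
step 3: normalize row 2 (÷8/5) = (0, 0, 1)
  row 0: subtract -1/5×row2 = (1, 0, 0)
  row 1: subtract 3/5×row2 = (0, 1, 0)

pivot columns: 0, 1, 2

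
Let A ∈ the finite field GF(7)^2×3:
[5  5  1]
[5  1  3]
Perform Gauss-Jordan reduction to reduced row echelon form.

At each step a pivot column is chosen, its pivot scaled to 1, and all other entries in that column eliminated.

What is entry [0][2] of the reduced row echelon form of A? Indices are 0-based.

[1] R0 /= 5  ⇒  (1, 1, 3)
     R1 -= 5·R0  ⇒  (0, 3, 2)
[2] R1 /= 3  ⇒  (0, 1, 3)
     R0 -= 1·R1  ⇒  (1, 0, 0)

M[0][2] = 0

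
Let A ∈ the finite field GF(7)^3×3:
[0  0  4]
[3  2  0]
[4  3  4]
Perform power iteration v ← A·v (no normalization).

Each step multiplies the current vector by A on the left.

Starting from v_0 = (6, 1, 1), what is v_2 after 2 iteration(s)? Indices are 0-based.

v_2 = (5, 3, 4)

v_0 = (6, 1, 1).
v_1 = A·v_0 = (4, 6, 3).
v_2 = A·v_1 = (5, 3, 4).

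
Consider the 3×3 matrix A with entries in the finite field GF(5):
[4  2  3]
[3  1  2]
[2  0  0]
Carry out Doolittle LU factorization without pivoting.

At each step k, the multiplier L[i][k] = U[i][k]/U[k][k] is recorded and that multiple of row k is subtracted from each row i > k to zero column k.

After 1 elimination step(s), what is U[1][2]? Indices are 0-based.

U[1][2] = 1

Step 1: pivot at (0,0) is 4.
  row1 ← row1 − (2)·row0  ⇒  L[1][0]=2, U row1=(0, 2, 1)
  row2 ← row2 − (3)·row0  ⇒  L[2][0]=3, U row2=(0, 4, 1)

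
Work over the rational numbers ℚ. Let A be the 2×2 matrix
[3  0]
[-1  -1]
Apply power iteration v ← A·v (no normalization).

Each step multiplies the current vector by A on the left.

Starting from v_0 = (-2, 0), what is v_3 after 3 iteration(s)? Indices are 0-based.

v_0 = (-2, 0).
v_1 = A·v_0 = (-6, 2).
v_2 = A·v_1 = (-18, 4).
v_3 = A·v_2 = (-54, 14).

v_3 = (-54, 14)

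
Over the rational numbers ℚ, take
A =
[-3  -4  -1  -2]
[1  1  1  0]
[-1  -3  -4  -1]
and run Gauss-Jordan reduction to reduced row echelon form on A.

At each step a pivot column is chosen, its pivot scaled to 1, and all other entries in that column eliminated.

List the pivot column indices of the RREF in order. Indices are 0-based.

pivot columns: 0, 1, 2

pivot(0,0)=-3: scale R0 → (1, 4/3, 1/3, 2/3)
  clear (1,0): R1 −= (1)R0 → (0, -1/3, 2/3, -2/3)
  clear (2,0): R2 −= (-1)R0 → (0, -5/3, -11/3, -1/3)
pivot(1,1)=-1/3: scale R1 → (0, 1, -2, 2)
  clear (0,1): R0 −= (4/3)R1 → (1, 0, 3, -2)
  clear (2,1): R2 −= (-5/3)R1 → (0, 0, -7, 3)
pivot(2,2)=-7: scale R2 → (0, 0, 1, -3/7)
  clear (0,2): R0 −= (3)R2 → (1, 0, 0, -5/7)
  clear (1,2): R1 −= (-2)R2 → (0, 1, 0, 8/7)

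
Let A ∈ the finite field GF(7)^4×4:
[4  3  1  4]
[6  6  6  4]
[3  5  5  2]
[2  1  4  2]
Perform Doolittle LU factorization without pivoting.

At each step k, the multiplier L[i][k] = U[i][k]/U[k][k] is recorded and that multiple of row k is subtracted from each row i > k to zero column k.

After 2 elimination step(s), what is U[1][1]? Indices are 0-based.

[col 0] pivot 4
  R1 -= 5*R0 → (0, 5, 1, 5)  (L[1][0] := 5)
  R2 -= 6*R0 → (0, 1, 6, 6)  (L[2][0] := 6)
  R3 -= 4*R0 → (0, 3, 0, 0)  (L[3][0] := 4)
[col 1] pivot 5
  R2 -= 3*R1 → (0, 0, 3, 5)  (L[2][1] := 3)
  R3 -= 2*R1 → (0, 0, 5, 4)  (L[3][1] := 2)

U[1][1] = 5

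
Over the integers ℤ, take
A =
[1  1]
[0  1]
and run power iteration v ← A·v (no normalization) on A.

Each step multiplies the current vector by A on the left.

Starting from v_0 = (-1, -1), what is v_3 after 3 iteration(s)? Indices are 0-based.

v_0 = (-1, -1).
v_1 = A·v_0 = (-2, -1).
v_2 = A·v_1 = (-3, -1).
v_3 = A·v_2 = (-4, -1).

v_3 = (-4, -1)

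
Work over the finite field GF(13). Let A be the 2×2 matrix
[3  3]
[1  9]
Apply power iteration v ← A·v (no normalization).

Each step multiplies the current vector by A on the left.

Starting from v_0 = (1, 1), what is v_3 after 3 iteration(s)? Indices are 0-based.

v_0 = (1, 1).
v_1 = A·v_0 = (6, 10).
v_2 = A·v_1 = (9, 5).
v_3 = A·v_2 = (3, 2).

v_3 = (3, 2)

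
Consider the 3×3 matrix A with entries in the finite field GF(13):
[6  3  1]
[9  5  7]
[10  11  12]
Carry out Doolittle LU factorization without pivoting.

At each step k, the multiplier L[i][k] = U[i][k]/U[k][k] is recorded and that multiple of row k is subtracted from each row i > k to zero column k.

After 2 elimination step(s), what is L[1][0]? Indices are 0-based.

L[1][0] = 8

Step 1: pivot at (0,0) is 6.
  row1 ← row1 − (8)·row0  ⇒  L[1][0]=8, U row1=(0, 7, 12)
  row2 ← row2 − (6)·row0  ⇒  L[2][0]=6, U row2=(0, 6, 6)
Step 2: pivot at (1,1) is 7.
  row2 ← row2 − (12)·row1  ⇒  L[2][1]=12, U row2=(0, 0, 5)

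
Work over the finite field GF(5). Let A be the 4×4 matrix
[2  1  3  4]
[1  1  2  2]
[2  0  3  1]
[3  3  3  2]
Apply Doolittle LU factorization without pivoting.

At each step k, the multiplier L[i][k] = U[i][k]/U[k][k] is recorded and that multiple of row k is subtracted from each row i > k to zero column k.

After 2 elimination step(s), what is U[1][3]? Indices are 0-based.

[col 0] pivot 2
  R1 -= 3*R0 → (0, 3, 3, 0)  (L[1][0] := 3)
  R2 -= 1*R0 → (0, 4, 0, 2)  (L[2][0] := 1)
  R3 -= 4*R0 → (0, 4, 1, 1)  (L[3][0] := 4)
[col 1] pivot 3
  R2 -= 3*R1 → (0, 0, 1, 2)  (L[2][1] := 3)
  R3 -= 3*R1 → (0, 0, 2, 1)  (L[3][1] := 3)

U[1][3] = 0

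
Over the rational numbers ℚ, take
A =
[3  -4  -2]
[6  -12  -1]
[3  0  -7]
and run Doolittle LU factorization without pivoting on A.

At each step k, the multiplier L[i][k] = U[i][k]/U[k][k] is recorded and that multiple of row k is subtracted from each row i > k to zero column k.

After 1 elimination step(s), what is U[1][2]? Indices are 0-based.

Step 1: pivot at (0,0) is 3.
  row1 ← row1 − (2)·row0  ⇒  L[1][0]=2, U row1=(0, -4, 3)
  row2 ← row2 − (1)·row0  ⇒  L[2][0]=1, U row2=(0, 4, -5)

U[1][2] = 3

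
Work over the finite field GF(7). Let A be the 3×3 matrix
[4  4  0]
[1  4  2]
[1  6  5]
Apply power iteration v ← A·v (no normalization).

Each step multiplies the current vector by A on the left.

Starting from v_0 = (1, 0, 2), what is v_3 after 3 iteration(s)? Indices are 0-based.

v_3 = (6, 6, 1)

v_0 = (1, 0, 2).
v_1 = A·v_0 = (4, 5, 4).
v_2 = A·v_1 = (1, 4, 5).
v_3 = A·v_2 = (6, 6, 1).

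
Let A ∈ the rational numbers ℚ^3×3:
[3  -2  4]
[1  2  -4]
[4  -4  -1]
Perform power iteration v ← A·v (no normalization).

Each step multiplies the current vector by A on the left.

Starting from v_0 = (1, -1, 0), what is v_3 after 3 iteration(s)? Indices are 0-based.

v_0 = (1, -1, 0).
v_1 = A·v_0 = (5, -1, 8).
v_2 = A·v_1 = (49, -29, 16).
v_3 = A·v_2 = (269, -73, 296).

v_3 = (269, -73, 296)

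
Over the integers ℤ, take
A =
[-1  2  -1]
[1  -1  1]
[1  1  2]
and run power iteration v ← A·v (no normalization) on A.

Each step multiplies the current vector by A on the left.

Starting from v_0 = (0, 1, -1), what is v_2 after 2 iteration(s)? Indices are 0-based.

v_2 = (-6, 4, -1)

v_0 = (0, 1, -1).
v_1 = A·v_0 = (3, -2, -1).
v_2 = A·v_1 = (-6, 4, -1).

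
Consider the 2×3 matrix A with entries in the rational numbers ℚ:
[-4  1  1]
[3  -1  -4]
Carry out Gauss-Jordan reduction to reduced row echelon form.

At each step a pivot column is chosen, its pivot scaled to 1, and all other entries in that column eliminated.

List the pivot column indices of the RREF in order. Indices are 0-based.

[1] R0 /= -4  ⇒  (1, -1/4, -1/4)
     R1 -= 3·R0  ⇒  (0, -1/4, -13/4)
[2] R1 /= -1/4  ⇒  (0, 1, 13)
     R0 -= -1/4·R1  ⇒  (1, 0, 3)

pivot columns: 0, 1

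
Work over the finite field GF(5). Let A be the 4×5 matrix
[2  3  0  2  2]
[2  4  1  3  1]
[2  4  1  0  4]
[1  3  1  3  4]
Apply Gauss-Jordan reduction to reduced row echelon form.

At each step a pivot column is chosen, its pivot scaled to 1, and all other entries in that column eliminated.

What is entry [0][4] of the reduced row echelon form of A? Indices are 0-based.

step 1: normalize row 0 (÷2) = (1, 4, 0, 1, 1)
  row 1: subtract 2×row0 = (0, 1, 1, 1, 4)
  row 2: subtract 2×row0 = (0, 1, 1, 3, 2)
  row 3: subtract 1×row0 = (0, 4, 1, 2, 3)
step 2: normalize row 1 (÷1) = (0, 1, 1, 1, 4)
  row 0: subtract 4×row1 = (1, 0, 1, 2, 0)
  row 2: subtract 1×row1 = (0, 0, 0, 2, 3)
  row 3: subtract 4×row1 = (0, 0, 2, 3, 2)
step 3: exchange rows 2,3
step 3: normalize row 2 (÷2) = (0, 0, 1, 4, 1)
  row 0: subtract 1×row2 = (1, 0, 0, 3, 4)
  row 1: subtract 1×row2 = (0, 1, 0, 2, 3)
step 4: normalize row 3 (÷2) = (0, 0, 0, 1, 4)
  row 0: subtract 3×row3 = (1, 0, 0, 0, 2)
  row 1: subtract 2×row3 = (0, 1, 0, 0, 0)
  row 2: subtract 4×row3 = (0, 0, 1, 0, 0)

M[0][4] = 2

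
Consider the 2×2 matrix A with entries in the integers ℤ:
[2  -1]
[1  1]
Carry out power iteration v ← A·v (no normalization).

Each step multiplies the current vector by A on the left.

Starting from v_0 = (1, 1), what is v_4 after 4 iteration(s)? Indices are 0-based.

v_0 = (1, 1).
v_1 = A·v_0 = (1, 2).
v_2 = A·v_1 = (0, 3).
v_3 = A·v_2 = (-3, 3).
v_4 = A·v_3 = (-9, 0).

v_4 = (-9, 0)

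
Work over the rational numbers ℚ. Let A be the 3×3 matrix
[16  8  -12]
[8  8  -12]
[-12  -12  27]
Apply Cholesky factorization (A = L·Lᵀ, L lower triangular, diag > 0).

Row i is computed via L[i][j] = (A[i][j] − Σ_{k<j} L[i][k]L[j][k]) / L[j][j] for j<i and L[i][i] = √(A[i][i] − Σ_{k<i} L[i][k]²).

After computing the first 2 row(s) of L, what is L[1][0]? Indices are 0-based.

Step 1: L[0][0] = √(16) = 4.
  L[1][0] = (8) / L[0][0] = 2.
Step 2: L[1][1] = √(4) = 2.

L[1][0] = 2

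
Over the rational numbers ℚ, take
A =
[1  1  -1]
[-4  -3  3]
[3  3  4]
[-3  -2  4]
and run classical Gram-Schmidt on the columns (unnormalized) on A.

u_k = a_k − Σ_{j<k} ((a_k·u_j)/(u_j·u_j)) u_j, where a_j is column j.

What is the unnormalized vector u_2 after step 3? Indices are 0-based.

u_2 = (-44/21, 1/21, 5/7, -1/21)

Step 1: u_0 = a_0 = (1, -4, 3, -3).
Step 2: u_1 = a_1 − (4/5)·u_0 = (1/5, 1/5, 3/5, 2/5).
Step 3: u_2 = a_2 − (-13/35)·u_0 − (22/3)·u_1 = (-44/21, 1/21, 5/7, -1/21).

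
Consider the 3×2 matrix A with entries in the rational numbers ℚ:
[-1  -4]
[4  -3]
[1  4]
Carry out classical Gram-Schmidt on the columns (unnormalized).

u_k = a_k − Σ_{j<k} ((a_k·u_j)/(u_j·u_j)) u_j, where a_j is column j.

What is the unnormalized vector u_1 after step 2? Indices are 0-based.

u_1 = (-38/9, -19/9, 38/9)

Step 1: u_0 = a_0 = (-1, 4, 1).
Step 2: u_1 = a_1 − (-2/9)·u_0 = (-38/9, -19/9, 38/9).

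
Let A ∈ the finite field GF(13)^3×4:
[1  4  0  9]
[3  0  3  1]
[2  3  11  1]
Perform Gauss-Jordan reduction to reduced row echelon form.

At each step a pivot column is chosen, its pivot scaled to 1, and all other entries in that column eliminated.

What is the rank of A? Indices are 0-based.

step 1: normalize row 0 (÷1) = (1, 4, 0, 9)
  row 1: subtract 3×row0 = (0, 1, 3, 0)
  row 2: subtract 2×row0 = (0, 8, 11, 9)
step 2: normalize row 1 (÷1) = (0, 1, 3, 0)
  row 0: subtract 4×row1 = (1, 0, 1, 9)
  row 2: subtract 8×row1 = (0, 0, 0, 9)
skip col 2 (zero from row 2)
step 3: normalize row 2 (÷9) = (0, 0, 0, 1)
  row 0: subtract 9×row2 = (1, 0, 1, 0)

rank = 3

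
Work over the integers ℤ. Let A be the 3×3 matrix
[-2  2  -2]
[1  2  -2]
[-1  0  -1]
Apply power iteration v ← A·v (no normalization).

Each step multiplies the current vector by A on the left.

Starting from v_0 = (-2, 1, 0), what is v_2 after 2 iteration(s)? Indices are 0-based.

v_0 = (-2, 1, 0).
v_1 = A·v_0 = (6, 0, 2).
v_2 = A·v_1 = (-16, 2, -8).

v_2 = (-16, 2, -8)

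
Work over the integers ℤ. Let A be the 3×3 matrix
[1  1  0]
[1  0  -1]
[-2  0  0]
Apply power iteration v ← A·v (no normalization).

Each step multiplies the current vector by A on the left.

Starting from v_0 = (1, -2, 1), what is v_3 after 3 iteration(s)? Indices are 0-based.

v_0 = (1, -2, 1).
v_1 = A·v_0 = (-1, 0, -2).
v_2 = A·v_1 = (-1, 1, 2).
v_3 = A·v_2 = (0, -3, 2).

v_3 = (0, -3, 2)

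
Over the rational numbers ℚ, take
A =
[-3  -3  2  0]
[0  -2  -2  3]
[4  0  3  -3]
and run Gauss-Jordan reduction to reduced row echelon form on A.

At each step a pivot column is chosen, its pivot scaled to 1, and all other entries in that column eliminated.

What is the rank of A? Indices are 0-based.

rank = 3

step 1: normalize row 0 (÷-3) = (1, 1, -2/3, 0)
  row 2: subtract 4×row0 = (0, -4, 17/3, -3)
step 2: normalize row 1 (÷-2) = (0, 1, 1, -3/2)
  row 0: subtract 1×row1 = (1, 0, -5/3, 3/2)
  row 2: subtract -4×row1 = (0, 0, 29/3, -9)
step 3: normalize row 2 (÷29/3) = (0, 0, 1, -27/29)
  row 0: subtract -5/3×row2 = (1, 0, 0, -3/58)
  row 1: subtract 1×row2 = (0, 1, 0, -33/58)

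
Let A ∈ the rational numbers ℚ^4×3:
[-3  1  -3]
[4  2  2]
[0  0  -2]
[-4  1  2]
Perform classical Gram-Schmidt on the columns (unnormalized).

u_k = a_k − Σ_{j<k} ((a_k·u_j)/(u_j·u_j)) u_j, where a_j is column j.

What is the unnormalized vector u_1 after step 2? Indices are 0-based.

Step 1: u_0 = a_0 = (-3, 4, 0, -4).
Step 2: u_1 = a_1 − (1/41)·u_0 = (44/41, 78/41, 0, 45/41).

u_1 = (44/41, 78/41, 0, 45/41)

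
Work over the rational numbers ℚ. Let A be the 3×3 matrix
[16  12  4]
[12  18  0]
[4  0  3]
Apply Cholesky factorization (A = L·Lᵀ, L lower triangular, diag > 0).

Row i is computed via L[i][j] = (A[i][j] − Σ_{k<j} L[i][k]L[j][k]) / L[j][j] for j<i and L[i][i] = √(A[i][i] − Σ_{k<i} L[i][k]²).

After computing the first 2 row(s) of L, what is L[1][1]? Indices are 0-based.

Step 1: L[0][0] = √(16) = 4.
  L[1][0] = (12) / L[0][0] = 3.
Step 2: L[1][1] = √(9) = 3.

L[1][1] = 3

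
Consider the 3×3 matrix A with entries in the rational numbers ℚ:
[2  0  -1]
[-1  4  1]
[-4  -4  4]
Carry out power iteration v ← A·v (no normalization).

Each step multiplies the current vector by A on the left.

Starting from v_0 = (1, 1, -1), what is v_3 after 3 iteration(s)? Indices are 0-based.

v_0 = (1, 1, -1).
v_1 = A·v_0 = (3, 2, -12).
v_2 = A·v_1 = (18, -7, -68).
v_3 = A·v_2 = (104, -114, -316).

v_3 = (104, -114, -316)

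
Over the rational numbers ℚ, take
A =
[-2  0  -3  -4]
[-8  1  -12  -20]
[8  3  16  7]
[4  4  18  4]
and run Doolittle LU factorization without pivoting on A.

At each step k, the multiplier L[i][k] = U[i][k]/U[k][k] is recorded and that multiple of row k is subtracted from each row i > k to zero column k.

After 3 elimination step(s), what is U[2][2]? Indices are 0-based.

Step 1: pivot at (0,0) is -2.
  row1 ← row1 − (4)·row0  ⇒  L[1][0]=4, U row1=(0, 1, 0, -4)
  row2 ← row2 − (-4)·row0  ⇒  L[2][0]=-4, U row2=(0, 3, 4, -9)
  row3 ← row3 − (-2)·row0  ⇒  L[3][0]=-2, U row3=(0, 4, 12, -4)
Step 2: pivot at (1,1) is 1.
  row2 ← row2 − (3)·row1  ⇒  L[2][1]=3, U row2=(0, 0, 4, 3)
  row3 ← row3 − (4)·row1  ⇒  L[3][1]=4, U row3=(0, 0, 12, 12)
Step 3: pivot at (2,2) is 4.
  row3 ← row3 − (3)·row2  ⇒  L[3][2]=3, U row3=(0, 0, 0, 3)

U[2][2] = 4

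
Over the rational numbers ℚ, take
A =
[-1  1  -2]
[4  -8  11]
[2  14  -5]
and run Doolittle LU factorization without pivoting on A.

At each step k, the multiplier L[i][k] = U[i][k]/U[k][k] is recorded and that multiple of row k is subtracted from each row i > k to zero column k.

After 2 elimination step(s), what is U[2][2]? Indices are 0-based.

U[2][2] = 3

k=0: U[0][0]=-1
  eliminate (1,0): mult=-4, new row 1: (0, -4, 3); set L[1][0]=-4
  eliminate (2,0): mult=-2, new row 2: (0, 16, -9); set L[2][0]=-2
k=1: U[1][1]=-4
  eliminate (2,1): mult=-4, new row 2: (0, 0, 3); set L[2][1]=-4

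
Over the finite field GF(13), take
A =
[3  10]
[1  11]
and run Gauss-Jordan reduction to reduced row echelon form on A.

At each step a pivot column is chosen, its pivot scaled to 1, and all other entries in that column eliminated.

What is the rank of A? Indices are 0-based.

rank = 2

step 1: normalize row 0 (÷3) = (1, 12)
  row 1: subtract 1×row0 = (0, 12)
step 2: normalize row 1 (÷12) = (0, 1)
  row 0: subtract 12×row1 = (1, 0)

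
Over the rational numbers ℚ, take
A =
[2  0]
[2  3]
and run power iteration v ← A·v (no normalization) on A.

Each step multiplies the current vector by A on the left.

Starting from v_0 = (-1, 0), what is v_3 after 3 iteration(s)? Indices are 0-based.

v_0 = (-1, 0).
v_1 = A·v_0 = (-2, -2).
v_2 = A·v_1 = (-4, -10).
v_3 = A·v_2 = (-8, -38).

v_3 = (-8, -38)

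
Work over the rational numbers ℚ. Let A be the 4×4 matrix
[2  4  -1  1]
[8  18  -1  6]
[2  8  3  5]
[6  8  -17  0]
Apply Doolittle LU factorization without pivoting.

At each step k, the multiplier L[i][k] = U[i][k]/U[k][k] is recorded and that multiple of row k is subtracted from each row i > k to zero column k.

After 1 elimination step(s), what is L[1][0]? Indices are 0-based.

L[1][0] = 4

Step 1: pivot at (0,0) is 2.
  row1 ← row1 − (4)·row0  ⇒  L[1][0]=4, U row1=(0, 2, 3, 2)
  row2 ← row2 − (1)·row0  ⇒  L[2][0]=1, U row2=(0, 4, 4, 4)
  row3 ← row3 − (3)·row0  ⇒  L[3][0]=3, U row3=(0, -4, -14, -3)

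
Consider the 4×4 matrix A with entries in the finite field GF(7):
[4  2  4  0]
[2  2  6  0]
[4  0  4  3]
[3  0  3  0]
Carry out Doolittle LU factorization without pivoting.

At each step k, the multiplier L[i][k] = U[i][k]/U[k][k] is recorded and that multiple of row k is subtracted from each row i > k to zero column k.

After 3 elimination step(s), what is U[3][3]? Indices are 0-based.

[col 0] pivot 4
  R1 -= 4*R0 → (0, 1, 4, 0)  (L[1][0] := 4)
  R2 -= 1*R0 → (0, 5, 0, 3)  (L[2][0] := 1)
  R3 -= 6*R0 → (0, 2, 0, 0)  (L[3][0] := 6)
[col 1] pivot 1
  R2 -= 5*R1 → (0, 0, 1, 3)  (L[2][1] := 5)
  R3 -= 2*R1 → (0, 0, 6, 0)  (L[3][1] := 2)
[col 2] pivot 1
  R3 -= 6*R2 → (0, 0, 0, 3)  (L[3][2] := 6)

U[3][3] = 3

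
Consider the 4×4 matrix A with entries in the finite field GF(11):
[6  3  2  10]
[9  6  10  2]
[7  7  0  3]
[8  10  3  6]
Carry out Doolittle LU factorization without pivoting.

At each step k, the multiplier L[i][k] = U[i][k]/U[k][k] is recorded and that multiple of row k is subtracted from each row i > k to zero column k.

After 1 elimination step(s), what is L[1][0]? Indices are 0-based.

k=0: U[0][0]=6
  eliminate (1,0): mult=7, new row 1: (0, 7, 7, 9); set L[1][0]=7
  eliminate (2,0): mult=3, new row 2: (0, 9, 5, 6); set L[2][0]=3
  eliminate (3,0): mult=5, new row 3: (0, 6, 4, 0); set L[3][0]=5

L[1][0] = 7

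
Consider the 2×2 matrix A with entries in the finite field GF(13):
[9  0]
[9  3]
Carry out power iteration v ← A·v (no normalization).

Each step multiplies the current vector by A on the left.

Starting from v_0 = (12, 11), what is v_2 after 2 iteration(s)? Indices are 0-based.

v_2 = (10, 4)

v_0 = (12, 11).
v_1 = A·v_0 = (4, 11).
v_2 = A·v_1 = (10, 4).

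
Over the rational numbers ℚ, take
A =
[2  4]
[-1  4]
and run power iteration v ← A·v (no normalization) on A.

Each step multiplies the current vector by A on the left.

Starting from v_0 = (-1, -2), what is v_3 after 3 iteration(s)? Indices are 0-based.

v_3 = (-168, -24)

v_0 = (-1, -2).
v_1 = A·v_0 = (-10, -7).
v_2 = A·v_1 = (-48, -18).
v_3 = A·v_2 = (-168, -24).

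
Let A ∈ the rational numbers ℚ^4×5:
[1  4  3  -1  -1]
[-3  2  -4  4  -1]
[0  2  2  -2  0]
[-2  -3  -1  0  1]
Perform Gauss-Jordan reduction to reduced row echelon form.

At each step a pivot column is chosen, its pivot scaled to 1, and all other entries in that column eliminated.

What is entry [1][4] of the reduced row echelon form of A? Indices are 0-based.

M[1][4] = -2/9

step 1: normalize row 0 (÷1) = (1, 4, 3, -1, -1)
  row 1: subtract -3×row0 = (0, 14, 5, 1, -4)
  row 3: subtract -2×row0 = (0, 5, 5, -2, -1)
step 2: normalize row 1 (÷14) = (0, 1, 5/14, 1/14, -2/7)
  row 0: subtract 4×row1 = (1, 0, 11/7, -9/7, 1/7)
  row 2: subtract 2×row1 = (0, 0, 9/7, -15/7, 4/7)
  row 3: subtract 5×row1 = (0, 0, 45/14, -33/14, 3/7)
step 3: normalize row 2 (÷9/7) = (0, 0, 1, -5/3, 4/9)
  row 0: subtract 11/7×row2 = (1, 0, 0, 4/3, -5/9)
  row 1: subtract 5/14×row2 = (0, 1, 0, 2/3, -4/9)
  row 3: subtract 45/14×row2 = (0, 0, 0, 3, -1)
step 4: normalize row 3 (÷3) = (0, 0, 0, 1, -1/3)
  row 0: subtract 4/3×row3 = (1, 0, 0, 0, -1/9)
  row 1: subtract 2/3×row3 = (0, 1, 0, 0, -2/9)
  row 2: subtract -5/3×row3 = (0, 0, 1, 0, -1/9)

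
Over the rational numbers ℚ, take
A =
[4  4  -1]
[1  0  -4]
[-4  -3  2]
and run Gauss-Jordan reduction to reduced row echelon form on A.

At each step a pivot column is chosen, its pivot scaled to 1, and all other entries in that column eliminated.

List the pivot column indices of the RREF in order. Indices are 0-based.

pivot columns: 0, 1, 2

step 1: normalize row 0 (÷4) = (1, 1, -1/4)
  row 1: subtract 1×row0 = (0, -1, -15/4)
  row 2: subtract -4×row0 = (0, 1, 1)
step 2: normalize row 1 (÷-1) = (0, 1, 15/4)
  row 0: subtract 1×row1 = (1, 0, -4)
  row 2: subtract 1×row1 = (0, 0, -11/4)
step 3: normalize row 2 (÷-11/4) = (0, 0, 1)
  row 0: subtract -4×row2 = (1, 0, 0)
  row 1: subtract 15/4×row2 = (0, 1, 0)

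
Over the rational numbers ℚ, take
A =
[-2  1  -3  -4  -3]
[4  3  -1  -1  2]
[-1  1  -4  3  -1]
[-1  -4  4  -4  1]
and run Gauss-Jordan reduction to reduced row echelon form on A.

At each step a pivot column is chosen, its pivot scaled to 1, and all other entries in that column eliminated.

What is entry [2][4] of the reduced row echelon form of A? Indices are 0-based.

M[2][4] = -26/229

step 1: normalize row 0 (÷-2) = (1, -1/2, 3/2, 2, 3/2)
  row 1: subtract 4×row0 = (0, 5, -7, -9, -4)
  row 2: subtract -1×row0 = (0, 1/2, -5/2, 5, 1/2)
  row 3: subtract -1×row0 = (0, -9/2, 11/2, -2, 5/2)
step 2: normalize row 1 (÷5) = (0, 1, -7/5, -9/5, -4/5)
  row 0: subtract -1/2×row1 = (1, 0, 4/5, 11/10, 11/10)
  row 2: subtract 1/2×row1 = (0, 0, -9/5, 59/10, 9/10)
  row 3: subtract -9/2×row1 = (0, 0, -4/5, -101/10, -11/10)
step 3: normalize row 2 (÷-9/5) = (0, 0, 1, -59/18, -1/2)
  row 0: subtract 4/5×row2 = (1, 0, 0, 67/18, 3/2)
  row 1: subtract -7/5×row2 = (0, 1, 0, -115/18, -3/2)
  row 3: subtract -4/5×row2 = (0, 0, 0, -229/18, -3/2)
step 4: normalize row 3 (÷-229/18) = (0, 0, 0, 1, 27/229)
  row 0: subtract 67/18×row3 = (1, 0, 0, 0, 243/229)
  row 1: subtract -115/18×row3 = (0, 1, 0, 0, -171/229)
  row 2: subtract -59/18×row3 = (0, 0, 1, 0, -26/229)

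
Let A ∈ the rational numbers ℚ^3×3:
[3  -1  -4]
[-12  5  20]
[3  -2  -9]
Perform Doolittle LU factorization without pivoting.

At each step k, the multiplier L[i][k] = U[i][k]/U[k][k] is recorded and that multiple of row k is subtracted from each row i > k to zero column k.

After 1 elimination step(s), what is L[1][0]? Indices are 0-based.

[col 0] pivot 3
  R1 -= -4*R0 → (0, 1, 4)  (L[1][0] := -4)
  R2 -= 1*R0 → (0, -1, -5)  (L[2][0] := 1)

L[1][0] = -4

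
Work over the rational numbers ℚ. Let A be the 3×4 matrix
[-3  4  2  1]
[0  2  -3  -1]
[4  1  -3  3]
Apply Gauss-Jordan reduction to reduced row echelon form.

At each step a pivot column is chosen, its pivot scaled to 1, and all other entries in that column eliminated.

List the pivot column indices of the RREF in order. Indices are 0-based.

pivot columns: 0, 1, 2

step 1: normalize row 0 (÷-3) = (1, -4/3, -2/3, -1/3)
  row 2: subtract 4×row0 = (0, 19/3, -1/3, 13/3)
step 2: normalize row 1 (÷2) = (0, 1, -3/2, -1/2)
  row 0: subtract -4/3×row1 = (1, 0, -8/3, -1)
  row 2: subtract 19/3×row1 = (0, 0, 55/6, 15/2)
step 3: normalize row 2 (÷55/6) = (0, 0, 1, 9/11)
  row 0: subtract -8/3×row2 = (1, 0, 0, 13/11)
  row 1: subtract -3/2×row2 = (0, 1, 0, 8/11)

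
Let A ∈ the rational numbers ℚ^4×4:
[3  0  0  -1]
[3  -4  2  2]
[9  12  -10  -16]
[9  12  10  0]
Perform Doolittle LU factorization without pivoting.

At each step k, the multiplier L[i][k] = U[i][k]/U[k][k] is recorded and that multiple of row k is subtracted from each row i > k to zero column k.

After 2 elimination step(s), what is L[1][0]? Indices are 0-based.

[col 0] pivot 3
  R1 -= 1*R0 → (0, -4, 2, 3)  (L[1][0] := 1)
  R2 -= 3*R0 → (0, 12, -10, -13)  (L[2][0] := 3)
  R3 -= 3*R0 → (0, 12, 10, 3)  (L[3][0] := 3)
[col 1] pivot -4
  R2 -= -3*R1 → (0, 0, -4, -4)  (L[2][1] := -3)
  R3 -= -3*R1 → (0, 0, 16, 12)  (L[3][1] := -3)

L[1][0] = 1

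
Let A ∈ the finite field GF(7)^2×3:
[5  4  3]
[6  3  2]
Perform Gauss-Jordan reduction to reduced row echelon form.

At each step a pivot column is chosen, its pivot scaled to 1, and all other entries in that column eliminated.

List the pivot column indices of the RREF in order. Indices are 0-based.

pivot columns: 0, 1

pivot(0,0)=5: scale R0 → (1, 5, 2)
  clear (1,0): R1 −= (6)R0 → (0, 1, 4)
pivot(1,1)=1: scale R1 → (0, 1, 4)
  clear (0,1): R0 −= (5)R1 → (1, 0, 3)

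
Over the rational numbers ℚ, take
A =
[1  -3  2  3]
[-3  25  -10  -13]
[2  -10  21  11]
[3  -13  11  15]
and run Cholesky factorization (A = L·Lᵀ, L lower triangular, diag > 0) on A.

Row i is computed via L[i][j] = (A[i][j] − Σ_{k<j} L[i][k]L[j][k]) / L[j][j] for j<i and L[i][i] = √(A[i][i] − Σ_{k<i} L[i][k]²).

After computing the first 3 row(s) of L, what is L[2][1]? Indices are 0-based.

Step 1: L[0][0] = √(1) = 1.
  L[1][0] = (-3) / L[0][0] = -3.
Step 2: L[1][1] = √(16) = 4.
  L[2][0] = (2) / L[0][0] = 2.
  L[2][1] = (-4) / L[1][1] = -1.
Step 3: L[2][2] = √(16) = 4.

L[2][1] = -1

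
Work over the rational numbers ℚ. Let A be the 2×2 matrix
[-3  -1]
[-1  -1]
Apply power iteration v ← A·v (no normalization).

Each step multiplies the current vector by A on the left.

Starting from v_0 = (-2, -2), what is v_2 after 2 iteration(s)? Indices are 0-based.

v_2 = (-28, -12)

v_0 = (-2, -2).
v_1 = A·v_0 = (8, 4).
v_2 = A·v_1 = (-28, -12).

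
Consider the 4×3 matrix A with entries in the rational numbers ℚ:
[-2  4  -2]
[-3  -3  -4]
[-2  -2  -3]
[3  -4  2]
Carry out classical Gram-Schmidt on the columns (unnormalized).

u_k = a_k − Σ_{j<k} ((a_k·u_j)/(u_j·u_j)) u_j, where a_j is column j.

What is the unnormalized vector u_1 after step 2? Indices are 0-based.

u_1 = (45/13, -99/26, -33/13, -83/26)

Step 1: u_0 = a_0 = (-2, -3, -2, 3).
Step 2: u_1 = a_1 − (-7/26)·u_0 = (45/13, -99/26, -33/13, -83/26).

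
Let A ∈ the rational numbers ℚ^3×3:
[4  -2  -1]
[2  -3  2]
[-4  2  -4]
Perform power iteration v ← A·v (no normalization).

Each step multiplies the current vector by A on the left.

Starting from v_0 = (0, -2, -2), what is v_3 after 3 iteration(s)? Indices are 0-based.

v_0 = (0, -2, -2).
v_1 = A·v_0 = (6, 2, 4).
v_2 = A·v_1 = (16, 14, -36).
v_3 = A·v_2 = (72, -82, 108).

v_3 = (72, -82, 108)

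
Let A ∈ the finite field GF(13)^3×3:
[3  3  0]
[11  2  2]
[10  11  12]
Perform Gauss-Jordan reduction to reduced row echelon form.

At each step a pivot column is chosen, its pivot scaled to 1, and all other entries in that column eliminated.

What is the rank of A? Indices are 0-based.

[1] R0 /= 3  ⇒  (1, 1, 0)
     R1 -= 11·R0  ⇒  (0, 4, 2)
     R2 -= 10·R0  ⇒  (0, 1, 12)
[2] R1 /= 4  ⇒  (0, 1, 7)
     R0 -= 1·R1  ⇒  (1, 0, 6)
     R2 -= 1·R1  ⇒  (0, 0, 5)
[3] R2 /= 5  ⇒  (0, 0, 1)
     R0 -= 6·R2  ⇒  (1, 0, 0)
     R1 -= 7·R2  ⇒  (0, 1, 0)

rank = 3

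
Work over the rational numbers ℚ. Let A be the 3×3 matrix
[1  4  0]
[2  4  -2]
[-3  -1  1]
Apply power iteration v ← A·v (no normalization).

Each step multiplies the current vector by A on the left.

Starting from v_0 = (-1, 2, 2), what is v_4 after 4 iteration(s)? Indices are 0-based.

v_4 = (615, 856, -452)

v_0 = (-1, 2, 2).
v_1 = A·v_0 = (7, 2, 3).
v_2 = A·v_1 = (15, 16, -20).
v_3 = A·v_2 = (79, 134, -81).
v_4 = A·v_3 = (615, 856, -452).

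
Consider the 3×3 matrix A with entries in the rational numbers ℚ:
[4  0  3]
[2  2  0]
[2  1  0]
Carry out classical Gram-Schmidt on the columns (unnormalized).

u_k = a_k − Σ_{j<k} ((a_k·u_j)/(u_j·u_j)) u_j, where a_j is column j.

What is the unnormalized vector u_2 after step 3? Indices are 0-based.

u_2 = (1/7, 2/7, -4/7)

Step 1: u_0 = a_0 = (4, 2, 2).
Step 2: u_1 = a_1 − (1/4)·u_0 = (-1, 3/2, 1/2).
Step 3: u_2 = a_2 − (1/2)·u_0 − (-6/7)·u_1 = (1/7, 2/7, -4/7).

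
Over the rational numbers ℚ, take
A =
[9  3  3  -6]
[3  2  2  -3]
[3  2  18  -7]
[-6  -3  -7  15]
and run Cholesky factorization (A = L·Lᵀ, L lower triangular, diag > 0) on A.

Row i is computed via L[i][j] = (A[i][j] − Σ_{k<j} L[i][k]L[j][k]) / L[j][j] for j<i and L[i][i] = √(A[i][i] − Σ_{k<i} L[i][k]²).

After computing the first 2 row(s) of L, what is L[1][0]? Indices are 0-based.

Step 1: L[0][0] = √(9) = 3.
  L[1][0] = (3) / L[0][0] = 1.
Step 2: L[1][1] = √(1) = 1.

L[1][0] = 1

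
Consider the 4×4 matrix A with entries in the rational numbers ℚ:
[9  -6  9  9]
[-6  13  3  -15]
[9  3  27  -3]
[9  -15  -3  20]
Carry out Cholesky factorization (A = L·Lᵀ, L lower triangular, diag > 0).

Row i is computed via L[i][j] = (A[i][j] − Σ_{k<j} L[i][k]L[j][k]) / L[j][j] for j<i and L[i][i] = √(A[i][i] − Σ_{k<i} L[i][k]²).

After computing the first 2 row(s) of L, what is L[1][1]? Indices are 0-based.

L[1][1] = 3

Step 1: L[0][0] = √(9) = 3.
  L[1][0] = (-6) / L[0][0] = -2.
Step 2: L[1][1] = √(9) = 3.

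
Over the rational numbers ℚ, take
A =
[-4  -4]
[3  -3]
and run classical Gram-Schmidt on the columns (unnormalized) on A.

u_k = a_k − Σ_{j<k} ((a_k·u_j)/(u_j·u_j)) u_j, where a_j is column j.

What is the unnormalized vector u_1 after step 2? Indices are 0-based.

Step 1: u_0 = a_0 = (-4, 3).
Step 2: u_1 = a_1 − (7/25)·u_0 = (-72/25, -96/25).

u_1 = (-72/25, -96/25)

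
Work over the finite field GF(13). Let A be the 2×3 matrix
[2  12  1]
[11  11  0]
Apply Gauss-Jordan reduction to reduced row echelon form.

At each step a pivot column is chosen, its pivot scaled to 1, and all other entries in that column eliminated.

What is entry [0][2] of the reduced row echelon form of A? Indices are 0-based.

step 1: normalize row 0 (÷2) = (1, 6, 7)
  row 1: subtract 11×row0 = (0, 10, 1)
step 2: normalize row 1 (÷10) = (0, 1, 4)
  row 0: subtract 6×row1 = (1, 0, 9)

M[0][2] = 9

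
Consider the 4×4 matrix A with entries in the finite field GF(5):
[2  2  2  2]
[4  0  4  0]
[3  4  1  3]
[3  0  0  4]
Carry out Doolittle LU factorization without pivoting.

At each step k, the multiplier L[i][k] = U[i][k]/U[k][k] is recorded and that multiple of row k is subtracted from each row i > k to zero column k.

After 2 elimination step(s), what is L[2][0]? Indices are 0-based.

Step 1: pivot at (0,0) is 2.
  row1 ← row1 − (2)·row0  ⇒  L[1][0]=2, U row1=(0, 1, 0, 1)
  row2 ← row2 − (4)·row0  ⇒  L[2][0]=4, U row2=(0, 1, 3, 0)
  row3 ← row3 − (4)·row0  ⇒  L[3][0]=4, U row3=(0, 2, 2, 1)
Step 2: pivot at (1,1) is 1.
  row2 ← row2 − (1)·row1  ⇒  L[2][1]=1, U row2=(0, 0, 3, 4)
  row3 ← row3 − (2)·row1  ⇒  L[3][1]=2, U row3=(0, 0, 2, 4)

L[2][0] = 4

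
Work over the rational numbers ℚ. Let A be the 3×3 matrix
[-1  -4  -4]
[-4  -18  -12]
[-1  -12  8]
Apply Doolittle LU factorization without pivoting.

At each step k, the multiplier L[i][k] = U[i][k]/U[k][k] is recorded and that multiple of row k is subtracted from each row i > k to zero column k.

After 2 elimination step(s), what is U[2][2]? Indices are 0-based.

[col 0] pivot -1
  R1 -= 4*R0 → (0, -2, 4)  (L[1][0] := 4)
  R2 -= 1*R0 → (0, -8, 12)  (L[2][0] := 1)
[col 1] pivot -2
  R2 -= 4*R1 → (0, 0, -4)  (L[2][1] := 4)

U[2][2] = -4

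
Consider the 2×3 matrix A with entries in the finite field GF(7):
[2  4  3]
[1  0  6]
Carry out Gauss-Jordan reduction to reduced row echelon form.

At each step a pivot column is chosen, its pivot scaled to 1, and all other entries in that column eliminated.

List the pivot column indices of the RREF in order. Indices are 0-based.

step 1: normalize row 0 (÷2) = (1, 2, 5)
  row 1: subtract 1×row0 = (0, 5, 1)
step 2: normalize row 1 (÷5) = (0, 1, 3)
  row 0: subtract 2×row1 = (1, 0, 6)

pivot columns: 0, 1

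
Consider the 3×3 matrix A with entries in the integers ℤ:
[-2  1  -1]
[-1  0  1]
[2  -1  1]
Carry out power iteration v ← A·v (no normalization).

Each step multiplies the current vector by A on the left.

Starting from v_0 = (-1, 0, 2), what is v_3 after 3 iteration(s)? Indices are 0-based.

v_0 = (-1, 0, 2).
v_1 = A·v_0 = (0, 3, 0).
v_2 = A·v_1 = (3, 0, -3).
v_3 = A·v_2 = (-3, -6, 3).

v_3 = (-3, -6, 3)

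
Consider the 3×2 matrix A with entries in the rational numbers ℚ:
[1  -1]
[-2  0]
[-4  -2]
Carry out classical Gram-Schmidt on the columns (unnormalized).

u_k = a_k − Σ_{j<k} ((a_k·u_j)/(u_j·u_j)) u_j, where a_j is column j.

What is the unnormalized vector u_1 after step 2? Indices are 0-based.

u_1 = (-4/3, 2/3, -2/3)

Step 1: u_0 = a_0 = (1, -2, -4).
Step 2: u_1 = a_1 − (1/3)·u_0 = (-4/3, 2/3, -2/3).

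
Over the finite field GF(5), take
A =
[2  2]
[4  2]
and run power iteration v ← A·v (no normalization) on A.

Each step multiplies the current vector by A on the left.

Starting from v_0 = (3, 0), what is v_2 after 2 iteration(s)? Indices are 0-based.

v_0 = (3, 0).
v_1 = A·v_0 = (1, 2).
v_2 = A·v_1 = (1, 3).

v_2 = (1, 3)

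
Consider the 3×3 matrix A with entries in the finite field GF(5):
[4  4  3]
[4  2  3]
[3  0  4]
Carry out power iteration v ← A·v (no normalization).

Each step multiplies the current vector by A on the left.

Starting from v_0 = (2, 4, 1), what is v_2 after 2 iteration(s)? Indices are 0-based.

v_2 = (4, 1, 1)

v_0 = (2, 4, 1).
v_1 = A·v_0 = (2, 4, 0).
v_2 = A·v_1 = (4, 1, 1).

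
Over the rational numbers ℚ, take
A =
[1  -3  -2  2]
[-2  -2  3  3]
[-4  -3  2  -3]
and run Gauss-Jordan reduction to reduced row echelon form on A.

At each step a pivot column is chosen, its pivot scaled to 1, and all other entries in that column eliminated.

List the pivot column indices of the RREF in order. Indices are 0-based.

step 1: normalize row 0 (÷1) = (1, -3, -2, 2)
  row 1: subtract -2×row0 = (0, -8, -1, 7)
  row 2: subtract -4×row0 = (0, -15, -6, 5)
step 2: normalize row 1 (÷-8) = (0, 1, 1/8, -7/8)
  row 0: subtract -3×row1 = (1, 0, -13/8, -5/8)
  row 2: subtract -15×row1 = (0, 0, -33/8, -65/8)
step 3: normalize row 2 (÷-33/8) = (0, 0, 1, 65/33)
  row 0: subtract -13/8×row2 = (1, 0, 0, 85/33)
  row 1: subtract 1/8×row2 = (0, 1, 0, -37/33)

pivot columns: 0, 1, 2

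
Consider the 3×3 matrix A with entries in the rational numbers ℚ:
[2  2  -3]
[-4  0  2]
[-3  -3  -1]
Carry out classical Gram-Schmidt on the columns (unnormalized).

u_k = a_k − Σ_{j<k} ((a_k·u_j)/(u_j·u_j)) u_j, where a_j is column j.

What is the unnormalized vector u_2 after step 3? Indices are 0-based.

Step 1: u_0 = a_0 = (2, -4, -3).
Step 2: u_1 = a_1 − (13/29)·u_0 = (32/29, 52/29, -48/29).
Step 3: u_2 = a_2 − (-11/29)·u_0 − (7/26)·u_1 = (-33/13, 0, -22/13).

u_2 = (-33/13, 0, -22/13)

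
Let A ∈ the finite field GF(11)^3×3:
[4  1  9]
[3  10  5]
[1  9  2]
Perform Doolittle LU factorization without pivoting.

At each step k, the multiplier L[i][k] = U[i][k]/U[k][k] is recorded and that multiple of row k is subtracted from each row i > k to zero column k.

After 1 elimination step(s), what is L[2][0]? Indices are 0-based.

L[2][0] = 3

Step 1: pivot at (0,0) is 4.
  row1 ← row1 − (9)·row0  ⇒  L[1][0]=9, U row1=(0, 1, 1)
  row2 ← row2 − (3)·row0  ⇒  L[2][0]=3, U row2=(0, 6, 8)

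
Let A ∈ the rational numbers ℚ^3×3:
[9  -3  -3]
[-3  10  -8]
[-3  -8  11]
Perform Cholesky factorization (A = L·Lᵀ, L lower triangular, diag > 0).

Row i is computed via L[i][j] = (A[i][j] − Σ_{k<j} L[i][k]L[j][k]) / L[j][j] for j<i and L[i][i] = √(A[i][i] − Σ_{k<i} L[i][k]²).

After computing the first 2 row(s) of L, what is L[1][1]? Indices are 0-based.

Step 1: L[0][0] = √(9) = 3.
  L[1][0] = (-3) / L[0][0] = -1.
Step 2: L[1][1] = √(9) = 3.

L[1][1] = 3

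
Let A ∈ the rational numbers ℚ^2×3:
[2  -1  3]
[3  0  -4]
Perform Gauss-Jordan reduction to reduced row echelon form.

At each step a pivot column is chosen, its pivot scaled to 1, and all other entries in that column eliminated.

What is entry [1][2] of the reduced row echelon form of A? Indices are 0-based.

[1] R0 /= 2  ⇒  (1, -1/2, 3/2)
     R1 -= 3·R0  ⇒  (0, 3/2, -17/2)
[2] R1 /= 3/2  ⇒  (0, 1, -17/3)
     R0 -= -1/2·R1  ⇒  (1, 0, -4/3)

M[1][2] = -17/3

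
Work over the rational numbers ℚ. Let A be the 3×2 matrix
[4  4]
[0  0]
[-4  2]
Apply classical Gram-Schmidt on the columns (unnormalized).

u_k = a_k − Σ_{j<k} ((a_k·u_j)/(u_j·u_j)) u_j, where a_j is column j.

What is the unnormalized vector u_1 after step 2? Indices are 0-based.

Step 1: u_0 = a_0 = (4, 0, -4).
Step 2: u_1 = a_1 − (1/4)·u_0 = (3, 0, 3).

u_1 = (3, 0, 3)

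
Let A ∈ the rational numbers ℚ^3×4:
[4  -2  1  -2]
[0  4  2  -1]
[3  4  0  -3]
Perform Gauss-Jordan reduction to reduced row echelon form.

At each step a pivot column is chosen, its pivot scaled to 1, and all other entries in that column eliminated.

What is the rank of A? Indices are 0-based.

pivot(0,0)=4: scale R0 → (1, -1/2, 1/4, -1/2)
  clear (2,0): R2 −= (3)R0 → (0, 11/2, -3/4, -3/2)
pivot(1,1)=4: scale R1 → (0, 1, 1/2, -1/4)
  clear (0,1): R0 −= (-1/2)R1 → (1, 0, 1/2, -5/8)
  clear (2,1): R2 −= (11/2)R1 → (0, 0, -7/2, -1/8)
pivot(2,2)=-7/2: scale R2 → (0, 0, 1, 1/28)
  clear (0,2): R0 −= (1/2)R2 → (1, 0, 0, -9/14)
  clear (1,2): R1 −= (1/2)R2 → (0, 1, 0, -15/56)

rank = 3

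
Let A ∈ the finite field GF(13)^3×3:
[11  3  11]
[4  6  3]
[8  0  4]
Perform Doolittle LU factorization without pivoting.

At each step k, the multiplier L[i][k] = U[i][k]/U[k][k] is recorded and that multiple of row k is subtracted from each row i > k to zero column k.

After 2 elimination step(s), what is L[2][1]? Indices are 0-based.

L[2][1] = 1

k=0: U[0][0]=11
  eliminate (1,0): mult=11, new row 1: (0, 12, 12); set L[1][0]=11
  eliminate (2,0): mult=9, new row 2: (0, 12, 9); set L[2][0]=9
k=1: U[1][1]=12
  eliminate (2,1): mult=1, new row 2: (0, 0, 10); set L[2][1]=1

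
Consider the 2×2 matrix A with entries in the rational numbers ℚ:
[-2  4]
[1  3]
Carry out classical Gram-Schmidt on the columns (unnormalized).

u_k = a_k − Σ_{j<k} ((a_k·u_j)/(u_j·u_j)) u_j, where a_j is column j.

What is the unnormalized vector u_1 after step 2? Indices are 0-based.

Step 1: u_0 = a_0 = (-2, 1).
Step 2: u_1 = a_1 − (-1)·u_0 = (2, 4).

u_1 = (2, 4)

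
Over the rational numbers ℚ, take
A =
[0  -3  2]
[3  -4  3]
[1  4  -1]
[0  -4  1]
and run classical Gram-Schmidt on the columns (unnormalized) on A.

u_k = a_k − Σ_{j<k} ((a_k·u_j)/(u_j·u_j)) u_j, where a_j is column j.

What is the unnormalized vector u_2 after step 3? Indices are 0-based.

u_2 = (212/253, -5/253, 15/253, -139/253)

Step 1: u_0 = a_0 = (0, 3, 1, 0).
Step 2: u_1 = a_1 − (-4/5)·u_0 = (-3, -8/5, 24/5, -4).
Step 3: u_2 = a_2 − (4/5)·u_0 − (-98/253)·u_1 = (212/253, -5/253, 15/253, -139/253).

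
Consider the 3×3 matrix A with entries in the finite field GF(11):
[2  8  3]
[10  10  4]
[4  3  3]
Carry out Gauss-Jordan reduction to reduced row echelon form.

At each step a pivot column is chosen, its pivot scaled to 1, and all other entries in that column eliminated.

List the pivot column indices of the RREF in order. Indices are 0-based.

pivot columns: 0, 1, 2

pivot(0,0)=2: scale R0 → (1, 4, 7)
  clear (1,0): R1 −= (10)R0 → (0, 3, 0)
  clear (2,0): R2 −= (4)R0 → (0, 9, 8)
pivot(1,1)=3: scale R1 → (0, 1, 0)
  clear (0,1): R0 −= (4)R1 → (1, 0, 7)
  clear (2,1): R2 −= (9)R1 → (0, 0, 8)
pivot(2,2)=8: scale R2 → (0, 0, 1)
  clear (0,2): R0 −= (7)R2 → (1, 0, 0)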